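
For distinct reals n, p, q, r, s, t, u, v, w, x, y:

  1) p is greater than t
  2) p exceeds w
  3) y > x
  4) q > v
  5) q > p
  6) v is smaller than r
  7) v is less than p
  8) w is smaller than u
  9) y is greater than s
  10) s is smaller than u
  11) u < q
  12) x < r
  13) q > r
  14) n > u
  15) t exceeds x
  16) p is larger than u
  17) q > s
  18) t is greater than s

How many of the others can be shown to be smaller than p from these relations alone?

6

From p the given relations immediately reach w, v, t, u.
From those, s, x — 6 in total.
Nothing else is reachable below p; 6 in all.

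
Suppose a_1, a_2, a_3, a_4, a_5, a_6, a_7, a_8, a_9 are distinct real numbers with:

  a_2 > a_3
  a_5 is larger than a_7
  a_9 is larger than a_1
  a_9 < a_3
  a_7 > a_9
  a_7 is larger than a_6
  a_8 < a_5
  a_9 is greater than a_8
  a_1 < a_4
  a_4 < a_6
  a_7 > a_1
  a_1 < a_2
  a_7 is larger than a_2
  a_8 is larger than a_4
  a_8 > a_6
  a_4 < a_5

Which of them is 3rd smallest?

Piecing the relations together gives one ordering: a_1 < a_4 < a_6 < a_8 < a_9 < a_3 < a_2 < a_7 < a_5.
Counting 3 from the smallest end gives a_6.

a_6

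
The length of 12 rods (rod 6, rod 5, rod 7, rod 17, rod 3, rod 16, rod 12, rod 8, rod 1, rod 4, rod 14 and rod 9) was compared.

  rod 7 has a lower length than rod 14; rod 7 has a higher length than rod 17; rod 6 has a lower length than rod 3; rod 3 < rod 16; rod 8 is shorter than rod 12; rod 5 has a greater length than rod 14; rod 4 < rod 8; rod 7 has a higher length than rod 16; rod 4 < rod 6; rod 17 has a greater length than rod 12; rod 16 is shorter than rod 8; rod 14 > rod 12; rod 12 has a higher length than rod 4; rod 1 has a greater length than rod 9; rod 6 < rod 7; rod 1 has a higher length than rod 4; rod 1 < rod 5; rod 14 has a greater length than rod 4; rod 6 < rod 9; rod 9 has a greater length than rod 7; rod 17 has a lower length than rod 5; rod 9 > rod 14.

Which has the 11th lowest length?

Piecing the relations together gives one ordering: rod 4 < rod 6 < rod 3 < rod 16 < rod 8 < rod 12 < rod 17 < rod 7 < rod 14 < rod 9 < rod 1 < rod 5.
Counting 11 from the smallest end gives rod 1.

rod 1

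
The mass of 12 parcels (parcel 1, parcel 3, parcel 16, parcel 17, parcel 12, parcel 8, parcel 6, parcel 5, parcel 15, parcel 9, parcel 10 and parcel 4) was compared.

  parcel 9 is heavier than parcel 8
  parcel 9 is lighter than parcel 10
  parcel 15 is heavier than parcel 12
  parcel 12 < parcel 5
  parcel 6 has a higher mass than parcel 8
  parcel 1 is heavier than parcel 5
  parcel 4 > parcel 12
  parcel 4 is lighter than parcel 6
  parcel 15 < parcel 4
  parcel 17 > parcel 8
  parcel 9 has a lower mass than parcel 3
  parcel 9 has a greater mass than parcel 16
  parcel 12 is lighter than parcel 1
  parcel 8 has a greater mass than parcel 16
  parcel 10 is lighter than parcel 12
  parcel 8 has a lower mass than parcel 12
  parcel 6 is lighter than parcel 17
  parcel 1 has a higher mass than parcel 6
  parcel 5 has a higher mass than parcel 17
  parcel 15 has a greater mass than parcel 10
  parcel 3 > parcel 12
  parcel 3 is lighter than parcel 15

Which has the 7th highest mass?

The consecutive relations fix a unique order: parcel 16 < parcel 8 < parcel 9 < parcel 10 < parcel 12 < parcel 3 < parcel 15 < parcel 4 < parcel 6 < parcel 17 < parcel 5 < parcel 1.
Counting 7 from the largest end gives parcel 3.

parcel 3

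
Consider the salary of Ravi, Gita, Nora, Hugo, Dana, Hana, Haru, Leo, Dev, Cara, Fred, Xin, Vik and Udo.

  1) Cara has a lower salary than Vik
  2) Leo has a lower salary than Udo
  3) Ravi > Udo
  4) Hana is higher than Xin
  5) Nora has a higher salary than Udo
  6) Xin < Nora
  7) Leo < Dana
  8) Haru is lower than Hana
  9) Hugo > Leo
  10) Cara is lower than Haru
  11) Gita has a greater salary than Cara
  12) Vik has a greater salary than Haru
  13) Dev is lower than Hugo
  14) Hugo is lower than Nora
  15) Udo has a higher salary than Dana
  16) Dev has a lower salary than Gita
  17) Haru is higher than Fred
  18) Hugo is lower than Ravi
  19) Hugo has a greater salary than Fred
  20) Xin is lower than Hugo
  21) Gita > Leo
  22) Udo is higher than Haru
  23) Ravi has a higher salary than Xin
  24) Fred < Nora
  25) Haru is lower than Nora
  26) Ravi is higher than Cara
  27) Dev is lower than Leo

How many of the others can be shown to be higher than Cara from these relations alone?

From Cara the given relations immediately reach Haru, Vik, Gita, Ravi.
From those, Udo, Nora, Hana — 7 in total.
Nothing else is reachable above Cara; 7 in all.

7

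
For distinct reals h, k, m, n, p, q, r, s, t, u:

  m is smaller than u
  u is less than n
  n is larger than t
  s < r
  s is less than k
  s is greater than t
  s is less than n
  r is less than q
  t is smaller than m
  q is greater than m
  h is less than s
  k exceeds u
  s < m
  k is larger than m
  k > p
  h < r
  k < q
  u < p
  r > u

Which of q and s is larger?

s < m < u < p < k < q, by transitivity through m, u, p, k.
So s < q; q is the larger of the two.

q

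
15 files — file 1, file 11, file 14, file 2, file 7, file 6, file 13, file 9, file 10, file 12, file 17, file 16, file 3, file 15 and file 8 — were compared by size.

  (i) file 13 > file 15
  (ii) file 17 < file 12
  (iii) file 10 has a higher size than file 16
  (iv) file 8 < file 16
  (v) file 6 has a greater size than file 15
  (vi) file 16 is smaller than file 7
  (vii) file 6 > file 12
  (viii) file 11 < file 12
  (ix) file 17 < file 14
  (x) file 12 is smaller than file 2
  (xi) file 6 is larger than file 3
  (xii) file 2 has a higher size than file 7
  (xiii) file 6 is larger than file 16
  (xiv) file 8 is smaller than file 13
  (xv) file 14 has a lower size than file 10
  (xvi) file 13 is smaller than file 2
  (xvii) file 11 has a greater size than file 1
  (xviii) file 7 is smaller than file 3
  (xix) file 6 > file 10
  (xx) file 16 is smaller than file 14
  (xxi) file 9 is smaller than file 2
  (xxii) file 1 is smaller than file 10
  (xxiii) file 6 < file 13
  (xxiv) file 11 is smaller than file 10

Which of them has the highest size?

file 8 is not greatest since file 8 < file 16; file 16 is not greatest since file 16 < file 6; file 9 is not greatest since file 9 < file 2; file 1 is not greatest since file 1 < file 11; file 7 is not greatest since file 7 < file 2; file 17 is not greatest since file 17 < file 12; file 11 is not greatest since file 11 < file 10; file 3 is not greatest since file 3 < file 6; file 14 is not greatest since file 14 < file 10; file 12 is not greatest since file 12 < file 2; file 15 is not greatest since file 15 < file 6; file 10 is not greatest since file 10 < file 6; file 6 is not greatest since file 6 < file 13; file 13 is not greatest since file 13 < file 2.
Only file 2 has nothing above it, so file 2 is the highest size.

file 2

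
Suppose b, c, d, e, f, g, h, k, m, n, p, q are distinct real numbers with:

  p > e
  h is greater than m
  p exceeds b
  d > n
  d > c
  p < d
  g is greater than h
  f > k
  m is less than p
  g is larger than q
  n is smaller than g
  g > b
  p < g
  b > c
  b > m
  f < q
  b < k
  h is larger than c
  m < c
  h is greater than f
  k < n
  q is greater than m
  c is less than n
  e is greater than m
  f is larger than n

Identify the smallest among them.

m

c is not least since m < c; b is not least since m < b; k is not least since b < k; n is not least since k < n; e is not least since m < e; f is not least since n < f; q is not least since m < q; p is not least since m < p; h is not least since c < h; g is not least since q < g; d is not least since n < d.
Only m has nothing below it, so m is the smallest.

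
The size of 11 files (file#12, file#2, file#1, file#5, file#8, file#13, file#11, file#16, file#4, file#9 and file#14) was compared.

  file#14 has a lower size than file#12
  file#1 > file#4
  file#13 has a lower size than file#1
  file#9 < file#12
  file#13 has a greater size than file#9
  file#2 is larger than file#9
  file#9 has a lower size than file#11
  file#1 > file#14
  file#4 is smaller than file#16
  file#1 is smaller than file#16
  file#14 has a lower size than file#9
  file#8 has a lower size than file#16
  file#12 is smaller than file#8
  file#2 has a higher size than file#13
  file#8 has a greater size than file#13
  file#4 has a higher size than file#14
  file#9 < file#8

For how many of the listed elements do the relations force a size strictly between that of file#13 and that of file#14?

1

The relations place file#14 below file#13. An element lies strictly between them when it is forced above file#14 and also forced below file#13.
Above file#14: {file#9, file#4, file#1, file#2, file#12, file#8, file#11, file#16}. Below file#13: {file#9}.
Intersection: {file#9} — 1.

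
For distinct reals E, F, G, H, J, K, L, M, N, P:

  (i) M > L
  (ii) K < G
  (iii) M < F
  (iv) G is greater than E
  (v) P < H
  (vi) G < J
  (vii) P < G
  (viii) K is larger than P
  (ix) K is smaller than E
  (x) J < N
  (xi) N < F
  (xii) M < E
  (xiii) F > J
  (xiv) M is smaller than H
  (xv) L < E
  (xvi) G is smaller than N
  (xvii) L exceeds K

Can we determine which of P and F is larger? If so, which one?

The relevant relations are P < K; K < L; L < M; M < E; E < G; G < J; J < N; N < F.
Together: P < K < L < M < E < G < J < N < F.
So F is larger.

F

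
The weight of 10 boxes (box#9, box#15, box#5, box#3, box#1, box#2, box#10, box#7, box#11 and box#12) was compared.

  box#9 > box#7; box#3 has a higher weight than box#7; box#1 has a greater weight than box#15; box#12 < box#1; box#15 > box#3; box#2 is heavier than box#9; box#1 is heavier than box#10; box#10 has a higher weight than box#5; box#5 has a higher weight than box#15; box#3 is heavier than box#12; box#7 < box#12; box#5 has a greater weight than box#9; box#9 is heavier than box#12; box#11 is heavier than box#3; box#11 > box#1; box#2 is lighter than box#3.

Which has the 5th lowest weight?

box#3

Chaining the given pairs: box#7 < box#12 < box#9 < box#2 < box#3 < box#15 < box#5 < box#10 < box#1 < box#11.
The 5th smallest is box#3.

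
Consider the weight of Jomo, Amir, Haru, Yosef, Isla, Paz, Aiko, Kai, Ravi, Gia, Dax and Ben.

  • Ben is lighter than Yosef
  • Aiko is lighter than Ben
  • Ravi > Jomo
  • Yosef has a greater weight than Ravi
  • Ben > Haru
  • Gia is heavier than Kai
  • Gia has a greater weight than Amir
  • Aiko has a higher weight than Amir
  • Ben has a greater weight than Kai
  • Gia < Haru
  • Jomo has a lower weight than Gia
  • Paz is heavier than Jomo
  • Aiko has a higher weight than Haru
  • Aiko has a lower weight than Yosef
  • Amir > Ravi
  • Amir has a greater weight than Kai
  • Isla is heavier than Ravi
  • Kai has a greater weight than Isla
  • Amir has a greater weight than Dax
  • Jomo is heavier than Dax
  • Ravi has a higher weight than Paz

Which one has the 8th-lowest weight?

Gia

Chaining the given pairs: Dax < Jomo < Paz < Ravi < Isla < Kai < Amir < Gia < Haru < Aiko < Ben < Yosef.
The 8th smallest is Gia.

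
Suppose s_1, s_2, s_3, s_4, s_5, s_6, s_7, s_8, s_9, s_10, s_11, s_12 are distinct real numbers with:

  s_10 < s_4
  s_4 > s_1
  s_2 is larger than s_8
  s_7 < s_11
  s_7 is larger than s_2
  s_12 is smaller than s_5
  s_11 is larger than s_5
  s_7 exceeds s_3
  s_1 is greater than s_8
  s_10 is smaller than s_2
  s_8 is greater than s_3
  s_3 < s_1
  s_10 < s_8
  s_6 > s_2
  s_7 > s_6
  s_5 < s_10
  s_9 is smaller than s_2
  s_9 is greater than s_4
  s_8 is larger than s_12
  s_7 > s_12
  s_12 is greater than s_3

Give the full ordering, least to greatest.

The consecutive links are each given: s_3 < s_12; s_12 < s_5; s_5 < s_10; s_10 < s_8; s_8 < s_1; s_1 < s_4; s_4 < s_9; s_9 < s_2; s_2 < s_6; s_6 < s_7; s_7 < s_11.

s_3 < s_12 < s_5 < s_10 < s_8 < s_1 < s_4 < s_9 < s_2 < s_6 < s_7 < s_11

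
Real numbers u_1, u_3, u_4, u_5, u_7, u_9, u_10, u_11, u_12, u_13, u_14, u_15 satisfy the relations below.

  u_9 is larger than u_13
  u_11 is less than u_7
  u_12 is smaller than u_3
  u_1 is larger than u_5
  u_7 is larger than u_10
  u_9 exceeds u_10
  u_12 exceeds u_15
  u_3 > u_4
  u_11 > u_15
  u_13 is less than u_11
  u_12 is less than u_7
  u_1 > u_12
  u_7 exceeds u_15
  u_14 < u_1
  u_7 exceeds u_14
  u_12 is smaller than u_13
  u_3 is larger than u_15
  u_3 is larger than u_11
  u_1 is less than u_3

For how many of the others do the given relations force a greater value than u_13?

Directly above u_13: u_11, u_9.
One step further: u_7, u_3 (4 so far).
No other element is forced above u_13 by the given relations, so the count is 4.

4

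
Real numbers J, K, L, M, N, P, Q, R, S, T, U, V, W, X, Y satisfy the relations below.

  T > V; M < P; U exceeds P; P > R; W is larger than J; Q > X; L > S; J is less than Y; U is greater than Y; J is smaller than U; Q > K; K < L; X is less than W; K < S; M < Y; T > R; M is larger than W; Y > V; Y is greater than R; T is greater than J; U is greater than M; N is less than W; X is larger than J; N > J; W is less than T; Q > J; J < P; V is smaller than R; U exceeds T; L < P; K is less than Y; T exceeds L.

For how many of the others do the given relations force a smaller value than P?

From P the given relations immediately reach J, R, M, L.
From those, V, K, W, S — 8 in total.
From those, N, X — 10 in total.
Nothing else is reachable below P; 10 in all.

10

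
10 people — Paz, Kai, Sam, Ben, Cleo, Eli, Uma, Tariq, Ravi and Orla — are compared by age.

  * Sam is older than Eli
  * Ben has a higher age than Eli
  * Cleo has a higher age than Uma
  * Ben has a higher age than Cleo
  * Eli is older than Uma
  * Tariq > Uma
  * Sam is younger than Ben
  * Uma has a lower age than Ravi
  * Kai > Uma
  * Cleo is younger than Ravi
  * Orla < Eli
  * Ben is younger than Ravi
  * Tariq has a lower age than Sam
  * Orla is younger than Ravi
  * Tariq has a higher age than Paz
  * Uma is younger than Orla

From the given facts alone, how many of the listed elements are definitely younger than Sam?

The elements the relations force below Sam are Uma, Orla, Eli, Paz, Tariq — no chain reaches any other.
That is 5.

5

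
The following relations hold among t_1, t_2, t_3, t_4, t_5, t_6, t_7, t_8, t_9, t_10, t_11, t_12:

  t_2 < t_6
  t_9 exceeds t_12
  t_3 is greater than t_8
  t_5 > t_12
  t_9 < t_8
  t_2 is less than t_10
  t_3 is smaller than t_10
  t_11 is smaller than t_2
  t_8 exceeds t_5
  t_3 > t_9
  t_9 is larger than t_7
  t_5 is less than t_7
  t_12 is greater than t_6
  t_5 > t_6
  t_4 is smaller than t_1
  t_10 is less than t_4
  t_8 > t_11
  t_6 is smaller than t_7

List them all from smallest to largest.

Each adjacent pair is fixed by a given relation: t_11 < t_2; t_2 < t_6; t_6 < t_12; t_12 < t_5; t_5 < t_7; t_7 < t_9; t_9 < t_8; t_8 < t_3; t_3 < t_10; t_10 < t_4; t_4 < t_1. Chaining them end to end gives the full order.

t_11 < t_2 < t_6 < t_12 < t_5 < t_7 < t_9 < t_8 < t_3 < t_10 < t_4 < t_1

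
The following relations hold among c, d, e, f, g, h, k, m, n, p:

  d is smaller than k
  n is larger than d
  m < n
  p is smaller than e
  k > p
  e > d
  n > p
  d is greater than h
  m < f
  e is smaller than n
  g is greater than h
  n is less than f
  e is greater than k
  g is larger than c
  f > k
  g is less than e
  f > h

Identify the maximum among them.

Chaining downward from f: directly below it, h, k, m, n; then p, d, e; then g; then c.
That covers every other element, and nothing is given above f, so f is the maximum.

f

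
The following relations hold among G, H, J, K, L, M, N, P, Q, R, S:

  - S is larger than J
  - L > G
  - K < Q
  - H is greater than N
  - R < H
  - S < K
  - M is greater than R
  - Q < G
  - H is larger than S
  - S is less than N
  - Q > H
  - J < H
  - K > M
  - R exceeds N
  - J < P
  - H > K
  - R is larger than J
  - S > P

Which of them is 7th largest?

Piecing the relations together gives one ordering: J < P < S < N < R < M < K < H < Q < G < L.
Counting 7 from the largest end gives R.

R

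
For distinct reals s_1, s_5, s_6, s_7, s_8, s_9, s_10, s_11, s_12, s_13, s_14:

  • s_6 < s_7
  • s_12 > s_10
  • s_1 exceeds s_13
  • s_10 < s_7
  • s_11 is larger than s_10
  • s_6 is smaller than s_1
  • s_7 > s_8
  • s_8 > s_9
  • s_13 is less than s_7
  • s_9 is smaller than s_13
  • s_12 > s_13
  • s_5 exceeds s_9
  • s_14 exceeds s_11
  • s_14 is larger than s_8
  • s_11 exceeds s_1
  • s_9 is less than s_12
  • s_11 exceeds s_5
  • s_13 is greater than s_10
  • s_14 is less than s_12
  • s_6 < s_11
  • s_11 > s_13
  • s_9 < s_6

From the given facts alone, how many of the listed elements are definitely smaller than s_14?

From s_14 the given relations immediately reach s_8, s_11.
From those, s_9, s_6, s_10, s_13, s_5, s_1 — 8 in total.
No other element is forced below s_14 by the given relations, so the count is 8.

8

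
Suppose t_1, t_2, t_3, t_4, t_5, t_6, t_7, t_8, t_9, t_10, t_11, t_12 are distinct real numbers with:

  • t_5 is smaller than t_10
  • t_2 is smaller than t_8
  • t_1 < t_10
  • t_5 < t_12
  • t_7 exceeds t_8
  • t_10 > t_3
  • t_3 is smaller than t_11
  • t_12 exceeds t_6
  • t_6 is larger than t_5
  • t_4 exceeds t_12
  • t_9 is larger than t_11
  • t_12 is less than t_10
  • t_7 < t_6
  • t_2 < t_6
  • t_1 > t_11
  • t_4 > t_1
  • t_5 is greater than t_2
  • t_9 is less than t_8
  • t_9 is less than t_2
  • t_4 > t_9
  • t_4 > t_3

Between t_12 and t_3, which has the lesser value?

t_3

t_3 < t_11 < t_9 < t_2 < t_8 < t_7 < t_6 < t_12, by transitivity through t_11, t_9, t_2, t_8, t_7, t_6.
So t_3 < t_12; t_3 is the smaller of the two.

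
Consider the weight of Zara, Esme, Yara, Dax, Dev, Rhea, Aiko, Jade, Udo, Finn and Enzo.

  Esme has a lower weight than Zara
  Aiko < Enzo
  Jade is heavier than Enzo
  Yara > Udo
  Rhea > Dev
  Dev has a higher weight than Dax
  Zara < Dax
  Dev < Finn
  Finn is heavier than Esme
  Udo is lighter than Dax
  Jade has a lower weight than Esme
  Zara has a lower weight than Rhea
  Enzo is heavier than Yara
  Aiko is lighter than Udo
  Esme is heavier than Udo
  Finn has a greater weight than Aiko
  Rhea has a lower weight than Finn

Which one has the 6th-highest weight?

Esme

Chaining the given pairs: Aiko < Udo < Yara < Enzo < Jade < Esme < Zara < Dax < Dev < Rhea < Finn.
Counting 6 from the largest end gives Esme.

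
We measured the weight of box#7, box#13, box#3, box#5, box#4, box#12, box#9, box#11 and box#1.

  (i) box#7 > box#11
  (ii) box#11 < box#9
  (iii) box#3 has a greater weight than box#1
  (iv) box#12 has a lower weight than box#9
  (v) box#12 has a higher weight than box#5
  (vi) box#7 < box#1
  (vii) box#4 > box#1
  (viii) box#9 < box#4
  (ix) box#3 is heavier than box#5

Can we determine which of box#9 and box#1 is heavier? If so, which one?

Following every chain through box#1: above box#1 we get box#3, box#4; below box#1 we get box#11, box#7.
box#9 is not reached, and no chain runs the other way from box#9 to box#1.
So the given relations leave the order of box#1 and box#9 undetermined.

undetermined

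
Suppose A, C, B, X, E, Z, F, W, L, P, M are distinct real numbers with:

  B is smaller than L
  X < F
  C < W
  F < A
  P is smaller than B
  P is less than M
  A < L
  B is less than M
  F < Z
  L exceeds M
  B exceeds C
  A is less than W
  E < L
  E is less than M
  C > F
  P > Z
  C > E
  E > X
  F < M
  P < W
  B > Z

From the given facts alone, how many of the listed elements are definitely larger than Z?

5

Directly above Z: P, B.
One step further: W, M, L (5 so far).
Nothing else is reachable above Z; 5 in all.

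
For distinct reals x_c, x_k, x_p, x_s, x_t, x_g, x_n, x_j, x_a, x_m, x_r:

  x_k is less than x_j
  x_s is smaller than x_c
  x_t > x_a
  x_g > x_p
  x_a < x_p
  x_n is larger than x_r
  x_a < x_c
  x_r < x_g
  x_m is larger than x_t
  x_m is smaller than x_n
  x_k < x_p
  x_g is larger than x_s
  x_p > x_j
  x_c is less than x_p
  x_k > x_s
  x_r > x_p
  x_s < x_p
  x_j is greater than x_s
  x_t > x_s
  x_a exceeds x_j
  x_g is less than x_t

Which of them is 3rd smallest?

x_j

Chaining the given pairs: x_s < x_k < x_j < x_a < x_c < x_p < x_r < x_g < x_t < x_m < x_n.
Counting 3 from the smallest end gives x_j.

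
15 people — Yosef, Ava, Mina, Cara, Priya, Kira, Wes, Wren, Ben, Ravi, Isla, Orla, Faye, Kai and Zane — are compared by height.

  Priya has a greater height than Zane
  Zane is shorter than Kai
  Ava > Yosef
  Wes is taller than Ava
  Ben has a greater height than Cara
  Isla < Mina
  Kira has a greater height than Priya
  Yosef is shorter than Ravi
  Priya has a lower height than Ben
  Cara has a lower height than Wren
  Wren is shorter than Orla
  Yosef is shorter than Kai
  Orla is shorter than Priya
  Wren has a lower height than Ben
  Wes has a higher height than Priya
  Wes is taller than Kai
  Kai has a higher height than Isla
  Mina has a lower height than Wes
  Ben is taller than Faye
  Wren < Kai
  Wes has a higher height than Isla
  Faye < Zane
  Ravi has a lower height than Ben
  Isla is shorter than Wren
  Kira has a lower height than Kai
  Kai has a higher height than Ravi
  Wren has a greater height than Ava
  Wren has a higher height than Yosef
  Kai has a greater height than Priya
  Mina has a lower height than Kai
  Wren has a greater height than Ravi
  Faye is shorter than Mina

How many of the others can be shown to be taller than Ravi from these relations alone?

Directly above Ravi: Wren, Ben, Kai.
One step further: Orla, Wes (5 so far).
One step further: Priya (6 so far).
One step further: Kira (7 so far).
Nothing else is reachable above Ravi; 7 in all.

7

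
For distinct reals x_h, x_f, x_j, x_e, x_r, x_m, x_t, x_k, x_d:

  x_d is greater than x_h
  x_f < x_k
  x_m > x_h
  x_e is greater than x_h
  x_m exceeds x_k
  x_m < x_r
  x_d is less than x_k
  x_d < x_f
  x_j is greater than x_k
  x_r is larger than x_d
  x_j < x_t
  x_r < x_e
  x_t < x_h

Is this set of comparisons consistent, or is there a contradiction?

We have x_k < x_j stated directly, yet also x_j < x_t < x_h < x_d < x_f < x_k by chaining the others — so x_j < x_k. Contradiction.

inconsistent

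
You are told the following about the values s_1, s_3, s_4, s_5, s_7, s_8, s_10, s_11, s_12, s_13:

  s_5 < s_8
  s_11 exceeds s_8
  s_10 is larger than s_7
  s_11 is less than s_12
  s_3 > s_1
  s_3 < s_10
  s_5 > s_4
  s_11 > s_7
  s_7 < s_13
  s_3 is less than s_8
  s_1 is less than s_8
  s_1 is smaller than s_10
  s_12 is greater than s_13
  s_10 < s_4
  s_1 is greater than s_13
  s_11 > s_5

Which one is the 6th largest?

s_10

Chaining the given pairs: s_7 < s_13 < s_1 < s_3 < s_10 < s_4 < s_5 < s_8 < s_11 < s_12.
The 6th largest is s_10.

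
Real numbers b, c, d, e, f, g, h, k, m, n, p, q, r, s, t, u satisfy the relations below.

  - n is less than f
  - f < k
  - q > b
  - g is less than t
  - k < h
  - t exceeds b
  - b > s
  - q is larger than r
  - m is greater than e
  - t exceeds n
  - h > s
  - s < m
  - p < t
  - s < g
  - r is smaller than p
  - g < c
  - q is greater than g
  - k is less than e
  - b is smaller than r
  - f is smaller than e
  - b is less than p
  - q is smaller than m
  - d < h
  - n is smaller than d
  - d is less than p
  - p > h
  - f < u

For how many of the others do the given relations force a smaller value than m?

The elements the relations force below m are n, s, b, r, f, g, k, e, q — no chain reaches any other.
That is 9.

9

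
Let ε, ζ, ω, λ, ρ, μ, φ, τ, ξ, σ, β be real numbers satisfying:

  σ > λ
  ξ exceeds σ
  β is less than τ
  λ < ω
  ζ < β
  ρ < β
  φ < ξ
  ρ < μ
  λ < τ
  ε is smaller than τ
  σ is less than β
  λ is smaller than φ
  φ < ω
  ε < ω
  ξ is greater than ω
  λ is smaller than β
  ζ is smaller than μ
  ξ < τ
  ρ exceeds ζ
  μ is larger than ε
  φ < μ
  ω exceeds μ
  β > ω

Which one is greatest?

τ

ε is not greatest since ε < μ; λ is not greatest since λ < σ; ζ is not greatest since ζ < μ; φ is not greatest since φ < ω; ρ is not greatest since ρ < μ; μ is not greatest since μ < ω; σ is not greatest since σ < β; ω is not greatest since ω < ξ; β is not greatest since β < τ; ξ is not greatest since ξ < τ.
Only τ has nothing above it, so τ is the greatest.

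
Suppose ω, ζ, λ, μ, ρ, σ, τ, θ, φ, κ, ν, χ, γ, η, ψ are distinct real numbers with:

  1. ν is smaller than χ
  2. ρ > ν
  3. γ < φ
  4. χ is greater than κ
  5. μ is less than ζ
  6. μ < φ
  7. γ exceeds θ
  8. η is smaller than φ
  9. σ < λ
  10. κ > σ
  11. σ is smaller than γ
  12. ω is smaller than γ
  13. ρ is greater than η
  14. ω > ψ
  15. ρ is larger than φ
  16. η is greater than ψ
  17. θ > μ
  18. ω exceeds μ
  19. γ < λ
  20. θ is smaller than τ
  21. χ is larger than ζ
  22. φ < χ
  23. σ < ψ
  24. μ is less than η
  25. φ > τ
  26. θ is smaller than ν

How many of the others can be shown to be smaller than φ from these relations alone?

Directly below φ: μ, η, τ, γ.
One step further: σ, ψ, ω, θ (8 so far).
Nothing else is reachable below φ; 8 in all.

8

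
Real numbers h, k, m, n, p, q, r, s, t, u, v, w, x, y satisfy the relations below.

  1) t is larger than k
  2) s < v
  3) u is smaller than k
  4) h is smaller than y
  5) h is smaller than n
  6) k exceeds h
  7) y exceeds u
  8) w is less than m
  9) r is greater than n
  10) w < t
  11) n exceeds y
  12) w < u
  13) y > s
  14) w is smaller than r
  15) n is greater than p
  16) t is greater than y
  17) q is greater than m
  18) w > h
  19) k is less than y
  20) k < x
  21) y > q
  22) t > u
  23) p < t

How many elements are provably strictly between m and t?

Chaining upward from m reaches: q, y, n, r.
Chaining downward from t reaches: h, p, w, u, k, s, q, y.
Strictly between m and t are those in both lists: q, y — 2 elements.

2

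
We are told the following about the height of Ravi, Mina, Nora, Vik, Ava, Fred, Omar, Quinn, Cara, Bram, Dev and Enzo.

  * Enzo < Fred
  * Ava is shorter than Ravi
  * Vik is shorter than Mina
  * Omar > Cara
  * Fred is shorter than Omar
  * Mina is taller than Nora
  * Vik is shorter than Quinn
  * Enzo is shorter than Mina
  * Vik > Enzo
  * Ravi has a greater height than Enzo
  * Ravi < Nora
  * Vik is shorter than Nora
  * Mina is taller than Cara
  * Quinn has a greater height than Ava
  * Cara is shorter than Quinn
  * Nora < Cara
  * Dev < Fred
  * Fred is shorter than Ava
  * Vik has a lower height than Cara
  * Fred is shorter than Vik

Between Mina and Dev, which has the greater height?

Mina

The relevant relations are Dev < Fred; Fred < Ava; Ava < Ravi; Ravi < Nora; Nora < Cara; Cara < Mina.
Chaining these gives Dev < Fred < Ava < Ravi < Nora < Cara < Mina.
So Dev < Mina; Mina is the taller of the two.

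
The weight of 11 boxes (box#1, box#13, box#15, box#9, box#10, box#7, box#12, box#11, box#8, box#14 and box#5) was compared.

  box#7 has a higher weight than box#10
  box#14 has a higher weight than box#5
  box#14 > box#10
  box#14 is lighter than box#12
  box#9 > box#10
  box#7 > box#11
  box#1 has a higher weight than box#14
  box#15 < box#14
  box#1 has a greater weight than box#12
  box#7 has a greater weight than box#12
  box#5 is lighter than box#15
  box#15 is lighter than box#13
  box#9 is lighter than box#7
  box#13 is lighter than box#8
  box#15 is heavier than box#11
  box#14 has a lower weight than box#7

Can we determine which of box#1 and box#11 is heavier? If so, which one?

Following the relations from box#11: box#11 < box#15 < box#14 < box#12 < box#1.
So box#1 is heavier.

box#1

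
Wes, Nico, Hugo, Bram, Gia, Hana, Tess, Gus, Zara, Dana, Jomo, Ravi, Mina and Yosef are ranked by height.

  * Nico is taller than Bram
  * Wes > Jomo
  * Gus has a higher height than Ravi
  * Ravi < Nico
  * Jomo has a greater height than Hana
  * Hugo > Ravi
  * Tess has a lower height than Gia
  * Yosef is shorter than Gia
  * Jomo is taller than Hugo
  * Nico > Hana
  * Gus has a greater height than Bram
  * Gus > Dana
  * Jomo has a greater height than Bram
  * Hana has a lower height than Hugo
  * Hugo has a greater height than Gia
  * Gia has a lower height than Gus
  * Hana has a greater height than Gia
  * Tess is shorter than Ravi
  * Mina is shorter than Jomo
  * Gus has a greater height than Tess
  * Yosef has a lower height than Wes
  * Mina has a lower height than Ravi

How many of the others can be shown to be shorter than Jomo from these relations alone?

Directly below Jomo: Mina, Bram, Hana, Hugo.
One step further: Gia, Ravi (6 so far).
One step further: Tess, Yosef (8 so far).
No other element is forced below Jomo by the given relations, so the count is 8.

8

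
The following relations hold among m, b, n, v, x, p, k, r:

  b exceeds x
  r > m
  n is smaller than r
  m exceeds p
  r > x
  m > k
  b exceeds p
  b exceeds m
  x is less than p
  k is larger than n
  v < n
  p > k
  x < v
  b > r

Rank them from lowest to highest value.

The consecutive links are each given: x < v; v < n; n < k; k < p; p < m; m < r; r < b.

x < v < n < k < p < m < r < b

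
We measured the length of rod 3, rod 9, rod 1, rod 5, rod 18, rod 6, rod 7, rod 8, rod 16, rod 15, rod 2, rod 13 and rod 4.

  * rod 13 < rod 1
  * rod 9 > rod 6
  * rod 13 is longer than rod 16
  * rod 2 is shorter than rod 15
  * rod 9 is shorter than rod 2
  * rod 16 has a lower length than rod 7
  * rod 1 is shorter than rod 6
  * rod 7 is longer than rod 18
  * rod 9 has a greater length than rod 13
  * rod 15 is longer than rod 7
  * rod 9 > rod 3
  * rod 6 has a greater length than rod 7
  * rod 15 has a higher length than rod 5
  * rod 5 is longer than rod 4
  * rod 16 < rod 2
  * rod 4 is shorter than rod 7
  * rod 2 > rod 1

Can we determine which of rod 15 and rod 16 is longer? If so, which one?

rod 16 < rod 13 < rod 1 < rod 6 < rod 9 < rod 2 < rod 15, by transitivity through rod 13, rod 1, rod 6, rod 9, rod 2.
So rod 15 is longer.

rod 15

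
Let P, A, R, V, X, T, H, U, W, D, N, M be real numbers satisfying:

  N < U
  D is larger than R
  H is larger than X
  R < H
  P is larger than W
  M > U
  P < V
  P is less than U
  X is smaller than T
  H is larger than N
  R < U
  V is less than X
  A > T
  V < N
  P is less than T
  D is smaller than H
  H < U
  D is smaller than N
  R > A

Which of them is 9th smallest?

Chaining the given pairs: W < P < V < X < T < A < R < D < N < H < U < M.
Counting 9 from the smallest end gives N.

N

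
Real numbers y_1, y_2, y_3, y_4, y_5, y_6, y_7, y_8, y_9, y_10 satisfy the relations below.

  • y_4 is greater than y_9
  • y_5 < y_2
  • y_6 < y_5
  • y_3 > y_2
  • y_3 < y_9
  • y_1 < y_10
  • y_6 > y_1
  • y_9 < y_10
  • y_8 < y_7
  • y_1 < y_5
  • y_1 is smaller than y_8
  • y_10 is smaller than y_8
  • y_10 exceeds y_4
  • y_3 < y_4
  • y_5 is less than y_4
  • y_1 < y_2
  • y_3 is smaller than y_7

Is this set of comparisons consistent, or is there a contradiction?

consistent

The single ordering y_1 < y_6 < y_5 < y_2 < y_3 < y_9 < y_4 < y_10 < y_8 < y_7 satisfies every listed relation, so no contradiction arises.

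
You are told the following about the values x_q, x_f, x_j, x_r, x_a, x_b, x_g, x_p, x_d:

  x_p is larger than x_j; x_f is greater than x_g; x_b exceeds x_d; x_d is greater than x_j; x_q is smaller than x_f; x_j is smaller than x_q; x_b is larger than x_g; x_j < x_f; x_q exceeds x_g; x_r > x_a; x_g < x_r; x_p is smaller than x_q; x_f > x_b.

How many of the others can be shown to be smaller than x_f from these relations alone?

Directly below x_f: x_j, x_g, x_q, x_b.
One step further: x_p, x_d (6 so far).
No other element is forced below x_f by the given relations, so the count is 6.

6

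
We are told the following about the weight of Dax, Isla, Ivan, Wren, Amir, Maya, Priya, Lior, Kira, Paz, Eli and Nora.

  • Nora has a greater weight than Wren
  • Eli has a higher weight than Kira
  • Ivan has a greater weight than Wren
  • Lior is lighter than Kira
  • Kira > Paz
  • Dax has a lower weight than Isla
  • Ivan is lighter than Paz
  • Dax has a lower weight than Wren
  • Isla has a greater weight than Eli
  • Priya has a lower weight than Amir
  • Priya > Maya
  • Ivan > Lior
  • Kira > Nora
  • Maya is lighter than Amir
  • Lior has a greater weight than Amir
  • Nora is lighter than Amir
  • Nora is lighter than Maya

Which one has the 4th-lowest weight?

Piecing the relations together gives one ordering: Dax < Wren < Nora < Maya < Priya < Amir < Lior < Ivan < Paz < Kira < Eli < Isla.
The 4th smallest is Maya.

Maya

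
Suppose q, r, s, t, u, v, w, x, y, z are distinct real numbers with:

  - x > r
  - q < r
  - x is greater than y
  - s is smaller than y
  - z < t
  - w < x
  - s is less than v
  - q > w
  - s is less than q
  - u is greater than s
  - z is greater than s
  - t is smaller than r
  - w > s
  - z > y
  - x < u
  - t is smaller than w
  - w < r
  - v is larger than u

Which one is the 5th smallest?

w

The consecutive relations fix a unique order: s < y < z < t < w < q < r < x < u < v.
The 5th smallest is w.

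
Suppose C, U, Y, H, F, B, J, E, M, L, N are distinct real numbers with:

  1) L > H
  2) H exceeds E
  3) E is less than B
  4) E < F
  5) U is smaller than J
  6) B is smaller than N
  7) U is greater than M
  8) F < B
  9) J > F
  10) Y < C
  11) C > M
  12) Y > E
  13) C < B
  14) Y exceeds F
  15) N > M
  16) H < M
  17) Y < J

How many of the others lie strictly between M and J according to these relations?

Chaining upward from M reaches: U, C, B, N.
Chaining downward from J reaches: E, H, F, Y, U.
Strictly between M and J are those in both lists: U — 1 element.

1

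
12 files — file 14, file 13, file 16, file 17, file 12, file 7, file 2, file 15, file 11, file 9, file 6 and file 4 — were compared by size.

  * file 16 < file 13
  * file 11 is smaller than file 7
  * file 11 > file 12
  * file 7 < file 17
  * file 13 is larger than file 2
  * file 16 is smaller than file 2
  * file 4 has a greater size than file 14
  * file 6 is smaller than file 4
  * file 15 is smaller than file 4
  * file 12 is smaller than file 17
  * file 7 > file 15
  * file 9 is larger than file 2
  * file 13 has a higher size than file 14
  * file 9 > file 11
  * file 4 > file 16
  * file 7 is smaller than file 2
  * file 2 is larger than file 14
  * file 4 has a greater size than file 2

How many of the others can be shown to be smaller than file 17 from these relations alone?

From file 17 the given relations immediately reach file 12, file 7.
From those, file 15, file 11 — 4 in total.
No other element is forced below file 17 by the given relations, so the count is 4.

4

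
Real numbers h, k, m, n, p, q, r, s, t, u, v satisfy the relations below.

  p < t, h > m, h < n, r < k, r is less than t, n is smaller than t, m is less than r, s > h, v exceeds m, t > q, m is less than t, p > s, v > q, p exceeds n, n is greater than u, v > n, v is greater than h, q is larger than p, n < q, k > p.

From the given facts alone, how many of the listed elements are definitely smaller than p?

From p the given relations immediately reach s, n.
From those, u, h — 4 in total.
From those, m — 5 in total.
Nothing else is reachable below p; 5 in all.

5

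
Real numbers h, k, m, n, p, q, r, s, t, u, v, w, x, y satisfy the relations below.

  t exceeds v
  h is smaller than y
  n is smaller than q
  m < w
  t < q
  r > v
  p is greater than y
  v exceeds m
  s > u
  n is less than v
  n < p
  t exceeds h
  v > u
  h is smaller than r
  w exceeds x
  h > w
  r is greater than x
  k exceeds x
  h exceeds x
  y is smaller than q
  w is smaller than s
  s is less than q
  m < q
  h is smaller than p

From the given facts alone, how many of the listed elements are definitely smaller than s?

The elements the relations force below s are u, m, x, w — no chain reaches any other.
That is 4.

4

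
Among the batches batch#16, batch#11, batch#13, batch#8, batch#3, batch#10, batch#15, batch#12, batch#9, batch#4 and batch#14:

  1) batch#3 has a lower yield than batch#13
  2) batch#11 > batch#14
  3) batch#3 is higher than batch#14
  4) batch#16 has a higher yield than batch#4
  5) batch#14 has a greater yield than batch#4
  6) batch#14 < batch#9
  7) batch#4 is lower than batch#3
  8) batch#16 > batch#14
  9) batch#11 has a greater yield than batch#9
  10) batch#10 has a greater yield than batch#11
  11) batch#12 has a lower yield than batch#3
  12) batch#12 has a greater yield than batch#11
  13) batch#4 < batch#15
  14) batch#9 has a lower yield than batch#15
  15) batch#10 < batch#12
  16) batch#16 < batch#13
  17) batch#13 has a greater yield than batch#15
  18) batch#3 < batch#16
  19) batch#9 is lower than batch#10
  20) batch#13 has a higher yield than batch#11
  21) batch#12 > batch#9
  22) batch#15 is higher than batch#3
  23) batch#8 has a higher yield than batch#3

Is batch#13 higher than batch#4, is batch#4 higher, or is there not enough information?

batch#13

batch#4 < batch#14 and batch#14 < batch#9 give batch#4 < batch#9.
With batch#9 < batch#11: batch#4 < batch#14 < batch#9 < batch#11.
Then batch#11 < batch#10 extends the chain to batch#10.
Then batch#10 < batch#12 extends the chain to batch#12.
Then batch#12 < batch#3 extends the chain to batch#3.
With batch#3 < batch#16: batch#4 < batch#14 < batch#9 < batch#11 < batch#10 < batch#12 < batch#3 < batch#16.
Then batch#16 < batch#13 extends the chain to batch#13.
So batch#13 is higher.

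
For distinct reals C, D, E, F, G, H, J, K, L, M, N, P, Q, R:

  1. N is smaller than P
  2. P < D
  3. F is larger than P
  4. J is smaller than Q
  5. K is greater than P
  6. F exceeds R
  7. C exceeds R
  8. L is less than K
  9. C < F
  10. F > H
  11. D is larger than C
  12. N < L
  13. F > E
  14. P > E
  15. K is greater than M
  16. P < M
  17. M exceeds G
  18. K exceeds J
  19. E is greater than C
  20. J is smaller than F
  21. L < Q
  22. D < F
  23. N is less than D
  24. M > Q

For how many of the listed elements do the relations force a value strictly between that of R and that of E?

The relations place R below E. An element lies strictly between them when it is forced above R and also forced below E.
Above R: {C, P, M, D, F, K}. Below E: {C}.
Intersection: {C} — 1.

1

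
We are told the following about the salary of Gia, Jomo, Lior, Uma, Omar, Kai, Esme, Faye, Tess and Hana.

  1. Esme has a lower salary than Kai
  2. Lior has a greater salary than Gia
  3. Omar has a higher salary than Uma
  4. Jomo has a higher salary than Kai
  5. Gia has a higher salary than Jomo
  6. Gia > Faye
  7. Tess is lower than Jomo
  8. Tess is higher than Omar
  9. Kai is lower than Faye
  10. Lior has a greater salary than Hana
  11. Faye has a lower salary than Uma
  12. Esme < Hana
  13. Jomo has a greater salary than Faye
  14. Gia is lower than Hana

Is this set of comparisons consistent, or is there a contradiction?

Every relation is compatible with Esme < Kai < Faye < Uma < Omar < Tess < Jomo < Gia < Hana < Lior; the set is consistent.

consistent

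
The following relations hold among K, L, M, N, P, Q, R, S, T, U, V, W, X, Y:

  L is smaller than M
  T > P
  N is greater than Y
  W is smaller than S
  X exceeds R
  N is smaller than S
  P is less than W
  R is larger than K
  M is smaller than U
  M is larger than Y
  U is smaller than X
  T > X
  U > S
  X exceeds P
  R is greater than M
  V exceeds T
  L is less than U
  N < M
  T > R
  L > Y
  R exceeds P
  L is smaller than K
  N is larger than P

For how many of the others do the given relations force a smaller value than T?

The elements the relations force below T are Y, P, L, K, N, W, S, M, R, U, X — no chain reaches any other.
That is 11.

11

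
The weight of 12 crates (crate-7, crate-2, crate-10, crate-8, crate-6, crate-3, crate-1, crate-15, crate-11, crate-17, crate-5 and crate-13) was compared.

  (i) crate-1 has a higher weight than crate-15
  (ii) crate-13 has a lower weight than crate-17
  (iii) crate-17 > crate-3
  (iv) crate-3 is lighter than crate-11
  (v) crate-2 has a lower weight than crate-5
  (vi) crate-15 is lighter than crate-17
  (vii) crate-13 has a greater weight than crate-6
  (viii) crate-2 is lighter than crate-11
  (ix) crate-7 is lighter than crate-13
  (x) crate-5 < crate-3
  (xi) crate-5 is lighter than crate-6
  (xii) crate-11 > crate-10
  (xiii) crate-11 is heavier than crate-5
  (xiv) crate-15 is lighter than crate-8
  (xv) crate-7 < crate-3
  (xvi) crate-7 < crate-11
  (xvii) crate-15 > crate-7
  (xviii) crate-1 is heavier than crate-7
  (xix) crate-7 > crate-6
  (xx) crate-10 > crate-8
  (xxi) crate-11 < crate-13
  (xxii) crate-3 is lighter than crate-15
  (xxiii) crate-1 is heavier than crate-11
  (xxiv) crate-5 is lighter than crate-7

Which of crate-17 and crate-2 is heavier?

crate-2 < crate-5 and crate-5 < crate-6 give crate-2 < crate-6.
Then crate-6 < crate-7 extends the chain to crate-7.
With crate-7 < crate-3: crate-2 < crate-5 < crate-6 < crate-7 < crate-3.
With crate-3 < crate-15: crate-2 < crate-5 < crate-6 < crate-7 < crate-3 < crate-15.
Then crate-15 < crate-8 extends the chain to crate-8.
With crate-8 < crate-10: crate-2 < crate-5 < crate-6 < crate-7 < crate-3 < crate-15 < crate-8 < crate-10.
With crate-10 < crate-11: crate-2 < crate-5 < crate-6 < crate-7 < crate-3 < crate-15 < crate-8 < crate-10 < crate-11.
With crate-11 < crate-13: crate-2 < crate-5 < crate-6 < crate-7 < crate-3 < crate-15 < crate-8 < crate-10 < crate-11 < crate-13.
Then crate-13 < crate-17 extends the chain to crate-17.
So crate-2 < crate-17; crate-17 is the heavier of the two.

crate-17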